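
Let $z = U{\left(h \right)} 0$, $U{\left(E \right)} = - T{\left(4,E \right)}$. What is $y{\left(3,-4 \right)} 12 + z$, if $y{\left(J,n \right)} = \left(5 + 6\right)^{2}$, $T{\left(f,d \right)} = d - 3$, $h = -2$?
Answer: $1452$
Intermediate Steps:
$T{\left(f,d \right)} = -3 + d$
$y{\left(J,n \right)} = 121$ ($y{\left(J,n \right)} = 11^{2} = 121$)
$U{\left(E \right)} = 3 - E$ ($U{\left(E \right)} = - (-3 + E) = 3 - E$)
$z = 0$ ($z = \left(3 - -2\right) 0 = \left(3 + 2\right) 0 = 5 \cdot 0 = 0$)
$y{\left(3,-4 \right)} 12 + z = 121 \cdot 12 + 0 = 1452 + 0 = 1452$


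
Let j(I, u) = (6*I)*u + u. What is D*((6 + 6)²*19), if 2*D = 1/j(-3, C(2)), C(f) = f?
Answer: -684/17 ≈ -40.235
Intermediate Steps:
j(I, u) = u + 6*I*u (j(I, u) = 6*I*u + u = u + 6*I*u)
D = -1/68 (D = 1/(2*((2*(1 + 6*(-3))))) = 1/(2*((2*(1 - 18)))) = 1/(2*((2*(-17)))) = (½)/(-34) = (½)*(-1/34) = -1/68 ≈ -0.014706)
D*((6 + 6)²*19) = -(6 + 6)²*19/68 = -12²*19/68 = -36*19/17 = -1/68*2736 = -684/17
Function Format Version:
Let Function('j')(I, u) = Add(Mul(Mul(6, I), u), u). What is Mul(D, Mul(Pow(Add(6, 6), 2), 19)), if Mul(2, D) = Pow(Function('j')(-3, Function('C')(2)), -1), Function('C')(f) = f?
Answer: Rational(-684, 17) ≈ -40.235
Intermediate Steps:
Function('j')(I, u) = Add(u, Mul(6, I, u)) (Function('j')(I, u) = Add(Mul(6, I, u), u) = Add(u, Mul(6, I, u)))
D = Rational(-1, 68) (D = Mul(Rational(1, 2), Pow(Mul(2, Add(1, Mul(6, -3))), -1)) = Mul(Rational(1, 2), Pow(Mul(2, Add(1, -18)), -1)) = Mul(Rational(1, 2), Pow(Mul(2, -17), -1)) = Mul(Rational(1, 2), Pow(-34, -1)) = Mul(Rational(1, 2), Rational(-1, 34)) = Rational(-1, 68) ≈ -0.014706)
Mul(D, Mul(Pow(Add(6, 6), 2), 19)) = Mul(Rational(-1, 68), Mul(Pow(Add(6, 6), 2), 19)) = Mul(Rational(-1, 68), Mul(Pow(12, 2), 19)) = Mul(Rational(-1, 68), Mul(144, 19)) = Mul(Rational(-1, 68), 2736) = Rational(-684, 17)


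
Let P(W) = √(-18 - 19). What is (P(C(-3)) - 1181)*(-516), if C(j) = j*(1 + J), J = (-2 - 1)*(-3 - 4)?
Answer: 609396 - 516*I*√37 ≈ 6.094e+5 - 3138.7*I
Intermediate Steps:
J = 21 (J = -3*(-7) = 21)
C(j) = 22*j (C(j) = j*(1 + 21) = j*22 = 22*j)
P(W) = I*√37 (P(W) = √(-37) = I*√37)
(P(C(-3)) - 1181)*(-516) = (I*√37 - 1181)*(-516) = (-1181 + I*√37)*(-516) = 609396 - 516*I*√37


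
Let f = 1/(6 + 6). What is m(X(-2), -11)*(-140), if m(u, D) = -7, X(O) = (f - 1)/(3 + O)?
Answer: 980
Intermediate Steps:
f = 1/12 ≈ 0.083333
X(O) = -11/(12*(3 + O)) (X(O) = (1/12 - 1)/(3 + O) = -11/(12*(3 + O)))
m(X(-2), -11)*(-140) = -7*(-140) = 980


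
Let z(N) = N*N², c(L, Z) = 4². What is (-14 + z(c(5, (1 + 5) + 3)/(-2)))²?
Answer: 276676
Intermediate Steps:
c(L, Z) = 16
z(N) = N³
(-14 + z(c(5, (1 + 5) + 3)/(-2)))² = (-14 + (16/(-2))³)² = (-14 + (16*(-½))³)² = (-14 + (-8)³)² = (-14 - 512)² = (-526)² = 276676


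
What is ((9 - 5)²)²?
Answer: 256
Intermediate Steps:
((9 - 5)²)² = (4²)² = 16² = 256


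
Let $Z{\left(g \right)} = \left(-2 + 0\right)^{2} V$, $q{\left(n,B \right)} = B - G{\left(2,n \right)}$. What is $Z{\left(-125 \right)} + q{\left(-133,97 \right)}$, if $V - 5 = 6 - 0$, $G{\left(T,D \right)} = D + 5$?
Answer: $269$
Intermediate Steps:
$G{\left(T,D \right)} = 5 + D$
$q{\left(n,B \right)} = -5 + B - n$ ($q{\left(n,B \right)} = B - \left(5 + n\right) = -5 + B - n$)
$V = 11$ ($V = 5 + \left(6 - 0\right) = 5 + \left(6 + 0\right) = 5 + 6 = 11$)
$Z{\left(g \right)} = 44$ ($Z{\left(g \right)} = \left(-2 + 0\right)^{2} \cdot 11 = \left(-2\right)^{2} \cdot 11 = 4 \cdot 11 = 44$)
$Z{\left(-125 \right)} + q{\left(-133,97 \right)} = 44 - -225 = 44 + \left(-5 + 97 + 133\right) = 44 + 225 = 269$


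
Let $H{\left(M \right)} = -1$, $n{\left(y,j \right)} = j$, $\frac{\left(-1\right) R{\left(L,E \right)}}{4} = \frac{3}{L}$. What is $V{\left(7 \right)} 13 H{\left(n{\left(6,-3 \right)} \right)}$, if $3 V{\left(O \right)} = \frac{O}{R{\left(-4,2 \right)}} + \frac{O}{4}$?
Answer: $- \frac{637}{36} \approx -17.694$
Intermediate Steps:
$R{\left(L,E \right)} = - \frac{12}{L}$ ($R{\left(L,E \right)} = - 4 \frac{3}{L} = - \frac{12}{L}$)
$V{\left(O \right)} = \frac{7 O}{36}$ ($V{\left(O \right)} = \frac{\frac{O}{\left(-12\right) \frac{1}{-4}} + \frac{O}{4}}{3} = \frac{\frac{O}{\left(-12\right) \left(- \frac{1}{4}\right)} + O \frac{1}{4}}{3} = \frac{\frac{O}{3} + \frac{O}{4}}{3} = \frac{\frac{7}{12} O}{3} = \frac{7 O}{36}$)
$V{\left(7 \right)} 13 H{\left(n{\left(6,-3 \right)} \right)} = \frac{7}{36} \cdot 7 \cdot 13 \left(-1\right) = \frac{49}{36} \cdot 13 \left(-1\right) = \frac{637}{36} \left(-1\right) = - \frac{637}{36}$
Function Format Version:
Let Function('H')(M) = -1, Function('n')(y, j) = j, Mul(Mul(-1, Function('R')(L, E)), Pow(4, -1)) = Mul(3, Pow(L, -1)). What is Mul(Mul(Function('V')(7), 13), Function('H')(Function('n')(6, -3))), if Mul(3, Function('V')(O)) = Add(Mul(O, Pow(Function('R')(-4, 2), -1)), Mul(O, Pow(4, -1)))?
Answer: Rational(-637, 36) ≈ -17.694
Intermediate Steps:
Function('R')(L, E) = Mul(-12, Pow(L, -1)) (Function('R')(L, E) = Mul(-4, Mul(3, Pow(L, -1))) = Mul(-12, Pow(L, -1)))
Function('V')(O) = Mul(Rational(7, 36), O) (Function('V')(O) = Mul(Rational(1, 3), Add(Mul(O, Pow(Mul(-12, Pow(-4, -1)), -1)), Mul(O, Pow(4, -1)))) = Mul(Rational(1, 3), Add(Mul(O, Pow(Mul(-12, Rational(-1, 4)), -1)), Mul(O, Rational(1, 4)))) = Mul(Rational(1, 3), Add(Mul(O, Pow(3, -1)), Mul(Rational(1, 4), O))) = Mul(Rational(1, 3), Add(Mul(O, Rational(1, 3)), Mul(Rational(1, 4), O))) = Mul(Rational(1, 3), Add(Mul(Rational(1, 3), O), Mul(Rational(1, 4), O))) = Mul(Rational(1, 3), Mul(Rational(7, 12), O)) = Mul(Rational(7, 36), O))
Mul(Mul(Function('V')(7), 13), Function('H')(Function('n')(6, -3))) = Mul(Mul(Mul(Rational(7, 36), 7), 13), -1) = Mul(Mul(Rational(49, 36), 13), -1) = Mul(Rational(637, 36), -1) = Rational(-637, 36)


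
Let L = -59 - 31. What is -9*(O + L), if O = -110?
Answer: 1800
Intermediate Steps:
L = -90
-9*(O + L) = -9*(-110 - 90) = -9*(-200) = 1800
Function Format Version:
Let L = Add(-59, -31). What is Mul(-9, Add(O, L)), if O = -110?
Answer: 1800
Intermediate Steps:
L = -90
Mul(-9, Add(O, L)) = Mul(-9, Add(-110, -90)) = Mul(-9, -200) = 1800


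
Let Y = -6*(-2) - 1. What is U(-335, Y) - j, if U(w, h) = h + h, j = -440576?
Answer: 440598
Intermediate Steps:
Y = 11 (Y = 12 - 1 = 11)
U(w, h) = 2*h
U(-335, Y) - j = 2*11 - 1*(-440576) = 22 + 440576 = 440598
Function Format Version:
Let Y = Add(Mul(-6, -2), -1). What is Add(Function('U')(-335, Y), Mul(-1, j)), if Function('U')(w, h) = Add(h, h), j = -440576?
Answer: 440598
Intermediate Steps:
Y = 11 (Y = Add(12, -1) = 11)
Function('U')(w, h) = Mul(2, h)
Add(Function('U')(-335, Y), Mul(-1, j)) = Add(Mul(2, 11), Mul(-1, -440576)) = Add(22, 440576) = 440598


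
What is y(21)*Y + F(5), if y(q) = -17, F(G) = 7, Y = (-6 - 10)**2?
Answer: -4345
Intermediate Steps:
Y = 256 (Y = (-16)**2 = 256)
y(21)*Y + F(5) = -17*256 + 7 = -4352 + 7 = -4345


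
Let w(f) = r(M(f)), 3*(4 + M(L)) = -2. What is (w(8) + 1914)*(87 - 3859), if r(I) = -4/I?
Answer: -50559888/7 ≈ -7.2228e+6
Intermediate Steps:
M(L) = -14/3 (M(L) = -4 + (⅓)*(-2) = -4 - ⅔ = -14/3)
w(f) = 6/7 (w(f) = -4/(-14/3) = -4*(-3/14) = 6/7)
(w(8) + 1914)*(87 - 3859) = (6/7 + 1914)*(87 - 3859) = (13404/7)*(-3772) = -50559888/7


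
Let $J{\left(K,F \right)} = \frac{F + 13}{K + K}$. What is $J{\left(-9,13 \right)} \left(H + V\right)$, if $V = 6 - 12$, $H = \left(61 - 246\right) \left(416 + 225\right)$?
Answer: $\frac{1541683}{9} \approx 1.713 \cdot 10^{5}$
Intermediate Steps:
$J{\left(K,F \right)} = \frac{13 + F}{2 K}$
$H = -118585$ ($H = \left(-185\right) 641 = -118585$)
$V = -6$ ($V = 6 - 12 = -6$)
$J{\left(-9,13 \right)} \left(H + V\right) = \frac{13 + 13}{2 \left(-9\right)} \left(-118585 - 6\right) = \frac{1}{2} \left(- \frac{1}{9}\right) 26 \left(-118591\right) = \left(- \frac{13}{9}\right) \left(-118591\right) = \frac{1541683}{9}$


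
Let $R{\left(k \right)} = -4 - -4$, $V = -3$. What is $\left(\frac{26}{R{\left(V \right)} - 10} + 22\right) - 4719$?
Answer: $- \frac{23498}{5} \approx -4699.6$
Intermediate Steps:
$R{\left(k \right)} = 0$ ($R{\left(k \right)} = -4 + 4 = 0$)
$\left(\frac{26}{R{\left(V \right)} - 10} + 22\right) - 4719 = \left(\frac{26}{0 - 10} + 22\right) - 4719 = \left(\frac{26}{-10} + 22\right) - 4719 = \left(26 \left(- \frac{1}{10}\right) + 22\right) - 4719 = \left(- \frac{13}{5} + 22\right) - 4719 = \frac{97}{5} - 4719 = - \frac{23498}{5}$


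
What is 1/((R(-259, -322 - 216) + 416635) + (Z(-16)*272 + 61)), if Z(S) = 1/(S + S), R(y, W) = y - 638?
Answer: 2/831581 ≈ 2.4051e-6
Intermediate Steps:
R(y, W) = -638 + y
Z(S) = 1/(2*S)
1/((R(-259, -322 - 216) + 416635) + (Z(-16)*272 + 61)) = 1/(((-638 - 259) + 416635) + (((1/2)/(-16))*272 + 61)) = 1/((-897 + 416635) + (((1/2)*(-1/16))*272 + 61)) = 1/(415738 + (-1/32*272 + 61)) = 1/(415738 + (-17/2 + 61)) = 1/(415738 + 105/2) = 1/(831581/2) = 2/831581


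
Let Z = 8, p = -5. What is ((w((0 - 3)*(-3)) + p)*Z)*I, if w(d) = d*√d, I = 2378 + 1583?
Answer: 697136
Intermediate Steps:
I = 3961
w(d) = d^(3/2)
((w((0 - 3)*(-3)) + p)*Z)*I = ((((0 - 3)*(-3))^(3/2) - 5)*8)*3961 = (((-3*(-3))^(3/2) - 5)*8)*3961 = ((9^(3/2) - 5)*8)*3961 = ((27 - 5)*8)*3961 = (22*8)*3961 = 176*3961 = 697136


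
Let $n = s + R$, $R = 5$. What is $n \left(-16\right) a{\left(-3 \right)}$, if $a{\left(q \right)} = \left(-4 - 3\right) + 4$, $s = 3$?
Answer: $384$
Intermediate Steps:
$a{\left(q \right)} = -3$ ($a{\left(q \right)} = -7 + 4 = -3$)
$n = 8$ ($n = 3 + 5 = 8$)
$n \left(-16\right) a{\left(-3 \right)} = 8 \left(-16\right) \left(-3\right) = \left(-128\right) \left(-3\right) = 384$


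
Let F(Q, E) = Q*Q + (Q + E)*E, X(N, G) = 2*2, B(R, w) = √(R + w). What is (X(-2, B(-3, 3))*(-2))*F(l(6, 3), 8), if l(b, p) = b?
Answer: -1184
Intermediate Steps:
X(N, G) = 4
F(Q, E) = Q² + E*(E + Q) (F(Q, E) = Q² + (E + Q)*E = Q² + E*(E + Q))
(X(-2, B(-3, 3))*(-2))*F(l(6, 3), 8) = (4*(-2))*(8² + 6² + 8*6) = -8*(64 + 36 + 48) = -8*148 = -1184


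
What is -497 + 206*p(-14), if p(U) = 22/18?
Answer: -2207/9 ≈ -245.22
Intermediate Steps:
p(U) = 11/9 (p(U) = 22*(1/18) = 11/9)
-497 + 206*p(-14) = -497 + 206*(11/9) = -497 + 2266/9 = -2207/9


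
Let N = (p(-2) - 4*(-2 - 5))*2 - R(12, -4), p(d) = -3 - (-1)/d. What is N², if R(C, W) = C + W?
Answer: 1681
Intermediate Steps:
p(d) = -3 + 1/d
N = 41 (N = ((-3 + 1/(-2)) - 4*(-2 - 5))*2 - (12 - 4) = ((-3 - ½) - 4*(-7))*2 - 1*8 = (-7/2 + 28)*2 - 8 = (49/2)*2 - 8 = 49 - 8 = 41)
N² = 41² = 1681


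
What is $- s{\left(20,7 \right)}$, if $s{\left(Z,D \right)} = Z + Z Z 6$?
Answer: $-2420$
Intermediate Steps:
$s{\left(Z,D \right)} = Z + 6 Z^{2}$ ($s{\left(Z,D \right)} = Z + Z 6 Z = Z + 6 Z^{2}$)
$- s{\left(20,7 \right)} = - 20 \left(1 + 6 \cdot 20\right) = - 20 \left(1 + 120\right) = - 20 \cdot 121 = \left(-1\right) 2420 = -2420$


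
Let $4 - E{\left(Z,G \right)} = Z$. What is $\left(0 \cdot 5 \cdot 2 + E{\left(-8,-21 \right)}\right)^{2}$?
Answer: $144$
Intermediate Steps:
$E{\left(Z,G \right)} = 4 - Z$
$\left(0 \cdot 5 \cdot 2 + E{\left(-8,-21 \right)}\right)^{2} = \left(0 \cdot 5 \cdot 2 + \left(4 - -8\right)\right)^{2} = \left(0 \cdot 2 + \left(4 + 8\right)\right)^{2} = \left(0 + 12\right)^{2} = 12^{2} = 144$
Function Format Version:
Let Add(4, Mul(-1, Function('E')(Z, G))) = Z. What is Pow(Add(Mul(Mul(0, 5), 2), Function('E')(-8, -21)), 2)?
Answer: 144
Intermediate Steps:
Function('E')(Z, G) = Add(4, Mul(-1, Z))
Pow(Add(Mul(Mul(0, 5), 2), Function('E')(-8, -21)), 2) = Pow(Add(Mul(Mul(0, 5), 2), Add(4, Mul(-1, -8))), 2) = Pow(Add(Mul(0, 2), Add(4, 8)), 2) = Pow(Add(0, 12), 2) = Pow(12, 2) = 144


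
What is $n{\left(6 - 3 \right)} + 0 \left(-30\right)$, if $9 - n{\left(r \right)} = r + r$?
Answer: $3$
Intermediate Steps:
$n{\left(r \right)} = 9 - 2 r$ ($n{\left(r \right)} = 9 - \left(r + r\right) = 9 - 2 r$)
$n{\left(6 - 3 \right)} + 0 \left(-30\right) = \left(9 - 2 \left(6 - 3\right)\right) + 0 \left(-30\right) = \left(9 - 2 \left(6 - 3\right)\right) + 0 = \left(9 - 6\right) + 0 = 3 + 0 = 3$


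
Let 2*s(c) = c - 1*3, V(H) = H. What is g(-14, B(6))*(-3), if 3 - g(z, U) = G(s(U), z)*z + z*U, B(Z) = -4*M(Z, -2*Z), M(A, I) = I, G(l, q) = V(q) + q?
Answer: -849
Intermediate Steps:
s(c) = -3/2 + c/2 (s(c) = (c - 1*3)/2 = (c - 3)/2 = (-3 + c)/2 = -3/2 + c/2)
G(l, q) = 2*q (G(l, q) = q + q = 2*q)
B(Z) = 8*Z (B(Z) = -(-8)*Z = 8*Z)
g(z, U) = 3 - 2*z² - U*z (g(z, U) = 3 - ((2*z)*z + z*U) = 3 - (2*z² + U*z) = 3 + (-2*z² - U*z) = 3 - 2*z² - U*z)
g(-14, B(6))*(-3) = (3 - 2*(-14)² - 1*8*6*(-14))*(-3) = (3 - 2*196 - 1*48*(-14))*(-3) = (3 - 392 + 672)*(-3) = 283*(-3) = -849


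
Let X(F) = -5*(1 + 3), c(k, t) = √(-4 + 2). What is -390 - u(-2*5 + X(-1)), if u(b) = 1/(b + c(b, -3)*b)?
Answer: (-390*√2 + 11699*I/30)/(√2 - I) ≈ -389.99 - 0.015714*I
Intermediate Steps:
c(k, t) = I*√2 (c(k, t) = √(-2) = I*√2)
X(F) = -20 (X(F) = -5*4 = -20)
u(b) = 1/(b + I*b*√2) (u(b) = 1/(b + (I*√2)*b) = 1/(b + I*b*√2))
-390 - u(-2*5 + X(-1)) = -390 - 1/((-2*5 - 20)*(1 + I*√2)) = -390 - 1/((-10 - 20)*(1 + I*√2)) = -390 - 1/((-30)*(1 + I*√2)) = -390 - (-1)/(30*(1 + I*√2)) = -390 + 1/(30*(1 + I*√2))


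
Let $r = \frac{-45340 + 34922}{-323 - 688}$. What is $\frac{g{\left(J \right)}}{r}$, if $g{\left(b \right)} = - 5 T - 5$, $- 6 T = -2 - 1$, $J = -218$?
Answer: $- \frac{15165}{20836} \approx -0.72783$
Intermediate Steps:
$T = \frac{1}{2}$ ($T = - \frac{-2 - 1}{6} = \left(- \frac{1}{6}\right) \left(-3\right) = \frac{1}{2} \approx 0.5$)
$g{\left(b \right)} = - \frac{15}{2}$ ($g{\left(b \right)} = \left(-5\right) \frac{1}{2} - 5 = - \frac{5}{2} - 5 = - \frac{15}{2}$)
$r = \frac{10418}{1011}$ ($r = - \frac{10418}{-1011} = \left(-10418\right) \left(- \frac{1}{1011}\right) = \frac{10418}{1011} \approx 10.305$)
$\frac{g{\left(J \right)}}{r} = - \frac{15}{2 \cdot \frac{10418}{1011}} = \left(- \frac{15}{2}\right) \frac{1011}{10418} = - \frac{15165}{20836}$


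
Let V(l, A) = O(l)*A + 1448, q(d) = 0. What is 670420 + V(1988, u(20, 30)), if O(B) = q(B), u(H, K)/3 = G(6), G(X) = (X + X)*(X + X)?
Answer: 671868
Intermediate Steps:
G(X) = 4*X² (G(X) = (2*X)*(2*X) = 4*X²)
u(H, K) = 432 (u(H, K) = 3*(4*6²) = 3*(4*36) = 3*144 = 432)
O(B) = 0
V(l, A) = 1448 (V(l, A) = 0*A + 1448 = 0 + 1448 = 1448)
670420 + V(1988, u(20, 30)) = 670420 + 1448 = 671868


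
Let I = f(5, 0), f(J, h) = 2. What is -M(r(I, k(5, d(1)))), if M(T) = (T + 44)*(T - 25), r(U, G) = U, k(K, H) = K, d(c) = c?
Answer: 1058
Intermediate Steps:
I = 2
M(T) = (-25 + T)*(44 + T) (M(T) = (44 + T)*(-25 + T) = (-25 + T)*(44 + T))
-M(r(I, k(5, d(1)))) = -(-1100 + 2**2 + 19*2) = -(-1100 + 4 + 38) = -1*(-1058) = 1058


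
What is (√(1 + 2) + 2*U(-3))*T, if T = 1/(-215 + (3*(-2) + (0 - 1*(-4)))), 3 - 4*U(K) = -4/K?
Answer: -5/1302 - √3/217 ≈ -0.011822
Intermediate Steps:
U(K) = ¾ + 1/K (U(K) = ¾ - (-1)/K = ¾ + 1/K)
T = -1/217 (T = 1/(-215 + (-6 + (0 + 4))) = 1/(-215 + (-6 + 4)) = 1/(-215 - 2) = 1/(-217) = -1/217 ≈ -0.0046083)
(√(1 + 2) + 2*U(-3))*T = (√(1 + 2) + 2*(¾ + 1/(-3)))*(-1/217) = (√3 + 2*(¾ - ⅓))*(-1/217) = (√3 + 2*(5/12))*(-1/217) = (√3 + ⅚)*(-1/217) = (⅚ + √3)*(-1/217) = -5/1302 - √3/217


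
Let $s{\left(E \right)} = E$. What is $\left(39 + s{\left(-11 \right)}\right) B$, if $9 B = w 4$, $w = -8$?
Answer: $- \frac{896}{9} \approx -99.556$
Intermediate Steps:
$B = - \frac{32}{9}$ ($B = \frac{\left(-8\right) 4}{9} = \frac{1}{9} \left(-32\right) = - \frac{32}{9} \approx -3.5556$)
$\left(39 + s{\left(-11 \right)}\right) B = \left(39 - 11\right) \left(- \frac{32}{9}\right) = 28 \left(- \frac{32}{9}\right) = - \frac{896}{9}$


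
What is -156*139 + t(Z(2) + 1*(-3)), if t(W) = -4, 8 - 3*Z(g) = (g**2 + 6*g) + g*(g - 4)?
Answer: -21688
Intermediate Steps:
Z(g) = 8/3 - 2*g - g**2/3 - g*(-4 + g)/3 (Z(g) = 8/3 - ((g**2 + 6*g) + g*(g - 4))/3 = 8/3 - ((g**2 + 6*g) + g*(-4 + g))/3 = 8/3 - (g**2 + 6*g + g*(-4 + g))/3 = 8/3 + (-2*g - g**2/3 - g*(-4 + g)/3) = 8/3 - 2*g - g**2/3 - g*(-4 + g)/3)
-156*139 + t(Z(2) + 1*(-3)) = -156*139 - 4 = -21684 - 4 = -21688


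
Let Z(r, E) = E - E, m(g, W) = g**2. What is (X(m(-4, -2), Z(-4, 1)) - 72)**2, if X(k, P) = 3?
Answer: 4761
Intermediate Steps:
Z(r, E) = 0
(X(m(-4, -2), Z(-4, 1)) - 72)**2 = (3 - 72)**2 = (-69)**2 = 4761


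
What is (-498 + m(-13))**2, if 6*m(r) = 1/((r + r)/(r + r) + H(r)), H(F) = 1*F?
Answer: 1285724449/5184 ≈ 2.4802e+5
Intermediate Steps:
H(F) = F
m(r) = 1/(6*(1 + r)) (m(r) = 1/(6*((r + r)/(r + r) + r)) = 1/(6*((2*r)/((2*r)) + r)) = 1/(6*((2*r)*(1/(2*r)) + r)) = 1/(6*(1 + r)))
(-498 + m(-13))**2 = (-498 + 1/(6*(1 - 13)))**2 = (-498 + (1/6)/(-12))**2 = (-498 + (1/6)*(-1/12))**2 = (-498 - 1/72)**2 = (-35857/72)**2 = 1285724449/5184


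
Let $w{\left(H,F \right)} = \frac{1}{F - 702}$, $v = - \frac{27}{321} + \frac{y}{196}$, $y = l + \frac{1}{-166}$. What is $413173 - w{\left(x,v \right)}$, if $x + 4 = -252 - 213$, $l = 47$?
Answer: $\frac{1009533368283585}{2443367221} \approx 4.1317 \cdot 10^{5}$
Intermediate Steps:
$x = -469$ ($x = -4 - 465 = -469$)
$y = \frac{7801}{166}$ ($y = 47 + \frac{1}{-166} = 47 - \frac{1}{166} = \frac{7801}{166} \approx 46.994$)
$v = \frac{541883}{3481352}$ ($v = - \frac{27}{321} + \frac{7801}{166 \cdot 196} = \left(-27\right) \frac{1}{321} + \frac{7801}{166} \cdot \frac{1}{196} = - \frac{9}{107} + \frac{7801}{32536} = \frac{541883}{3481352} \approx 0.15565$)
$w{\left(H,F \right)} = \frac{1}{-702 + F}$
$413173 - w{\left(x,v \right)} = 413173 - \frac{1}{-702 + \frac{541883}{3481352}} = 413173 - \frac{1}{- \frac{2443367221}{3481352}} = 413173 - - \frac{3481352}{2443367221} = 413173 + \frac{3481352}{2443367221} = \frac{1009533368283585}{2443367221}$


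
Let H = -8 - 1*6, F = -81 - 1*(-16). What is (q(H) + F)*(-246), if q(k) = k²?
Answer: -32226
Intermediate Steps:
F = -65 (F = -81 + 16 = -65)
H = -14 (H = -8 - 6 = -14)
(q(H) + F)*(-246) = ((-14)² - 65)*(-246) = (196 - 65)*(-246) = 131*(-246) = -32226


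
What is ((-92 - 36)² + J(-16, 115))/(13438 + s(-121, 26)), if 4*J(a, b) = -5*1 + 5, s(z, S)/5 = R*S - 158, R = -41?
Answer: 8192/3659 ≈ 2.2389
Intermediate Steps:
s(z, S) = -790 - 205*S (s(z, S) = 5*(-41*S - 158) = 5*(-158 - 41*S) = -790 - 205*S)
J(a, b) = 0 (J(a, b) = (-5*1 + 5)/4 = (-5 + 5)/4 = (¼)*0 = 0)
((-92 - 36)² + J(-16, 115))/(13438 + s(-121, 26)) = ((-92 - 36)² + 0)/(13438 + (-790 - 205*26)) = ((-128)² + 0)/(13438 + (-790 - 5330)) = (16384 + 0)/(13438 - 6120) = 16384/7318 = 16384*(1/7318) = 8192/3659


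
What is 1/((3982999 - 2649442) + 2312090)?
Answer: 1/3645647 ≈ 2.7430e-7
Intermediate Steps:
1/((3982999 - 2649442) + 2312090) = 1/(1333557 + 2312090) = 1/3645647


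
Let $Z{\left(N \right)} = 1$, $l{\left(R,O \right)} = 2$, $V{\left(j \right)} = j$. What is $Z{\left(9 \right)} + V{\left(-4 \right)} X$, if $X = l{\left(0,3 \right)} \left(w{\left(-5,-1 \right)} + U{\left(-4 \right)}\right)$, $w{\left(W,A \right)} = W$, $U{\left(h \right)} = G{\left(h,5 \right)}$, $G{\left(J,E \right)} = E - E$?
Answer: $41$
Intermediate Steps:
$G{\left(J,E \right)} = 0$
$U{\left(h \right)} = 0$
$X = -10$ ($X = 2 \left(-5 + 0\right) = 2 \left(-5\right) = -10$)
$Z{\left(9 \right)} + V{\left(-4 \right)} X = 1 - -40 = 1 + 40 = 41$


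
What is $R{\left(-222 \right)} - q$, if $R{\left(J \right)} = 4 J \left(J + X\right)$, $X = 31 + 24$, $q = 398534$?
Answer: $-250238$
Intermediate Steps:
$X = 55$
$R{\left(J \right)} = 4 J \left(55 + J\right)$ ($R{\left(J \right)} = 4 J \left(J + 55\right) = 4 J \left(55 + J\right)$)
$R{\left(-222 \right)} - q = 4 \left(-222\right) \left(55 - 222\right) - 398534 = 4 \left(-222\right) \left(-167\right) - 398534 = 148296 - 398534 = -250238$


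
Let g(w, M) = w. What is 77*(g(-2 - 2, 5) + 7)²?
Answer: 693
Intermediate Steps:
77*(g(-2 - 2, 5) + 7)² = 77*((-2 - 2) + 7)² = 77*(-4 + 7)² = 77*3² = 77*9 = 693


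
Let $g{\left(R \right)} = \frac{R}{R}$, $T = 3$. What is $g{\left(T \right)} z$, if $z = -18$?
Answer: $-18$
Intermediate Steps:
$g{\left(R \right)} = 1$
$g{\left(T \right)} z = 1 \left(-18\right) = -18$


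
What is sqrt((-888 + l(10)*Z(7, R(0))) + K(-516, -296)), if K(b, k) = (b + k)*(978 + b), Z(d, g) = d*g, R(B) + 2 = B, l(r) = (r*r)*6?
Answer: 4*I*sqrt(24027) ≈ 620.03*I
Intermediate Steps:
l(r) = 6*r**2 (l(r) = r**2*6 = 6*r**2)
R(B) = -2 + B
K(b, k) = (978 + b)*(b + k)
sqrt((-888 + l(10)*Z(7, R(0))) + K(-516, -296)) = sqrt((-888 + (6*10**2)*(7*(-2 + 0))) + ((-516)**2 + 978*(-516) + 978*(-296) - 516*(-296))) = sqrt((-888 + (6*100)*(7*(-2))) + (266256 - 504648 - 289488 + 152736)) = sqrt((-888 + 600*(-14)) - 375144) = sqrt((-888 - 8400) - 375144) = sqrt(-9288 - 375144) = sqrt(-384432) = 4*I*sqrt(24027)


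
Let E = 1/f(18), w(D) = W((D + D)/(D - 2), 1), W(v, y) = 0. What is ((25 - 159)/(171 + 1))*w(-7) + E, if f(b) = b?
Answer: 1/18 ≈ 0.055556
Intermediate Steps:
w(D) = 0
E = 1/18 ≈ 0.055556
((25 - 159)/(171 + 1))*w(-7) + E = ((25 - 159)/(171 + 1))*0 + 1/18 = -134/172*0 + 1/18 = -134*1/172*0 + 1/18 = -67/86*0 + 1/18 = 0 + 1/18 = 1/18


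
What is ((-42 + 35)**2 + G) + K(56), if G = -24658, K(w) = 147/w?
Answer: -196851/8 ≈ -24606.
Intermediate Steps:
((-42 + 35)**2 + G) + K(56) = ((-42 + 35)**2 - 24658) + 147/56 = ((-7)**2 - 24658) + 147*(1/56) = (49 - 24658) + 21/8 = -24609 + 21/8 = -196851/8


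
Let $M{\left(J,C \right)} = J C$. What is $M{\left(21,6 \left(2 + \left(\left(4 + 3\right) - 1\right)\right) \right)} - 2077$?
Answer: $-1069$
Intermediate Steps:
$M{\left(J,C \right)} = C J$
$M{\left(21,6 \left(2 + \left(\left(4 + 3\right) - 1\right)\right) \right)} - 2077 = 6 \left(2 + \left(\left(4 + 3\right) - 1\right)\right) 21 - 2077 = 6 \left(2 + \left(7 - 1\right)\right) 21 - 2077 = 6 \left(2 + 6\right) 21 - 2077 = 6 \cdot 8 \cdot 21 - 2077 = 48 \cdot 21 - 2077 = 1008 - 2077 = -1069$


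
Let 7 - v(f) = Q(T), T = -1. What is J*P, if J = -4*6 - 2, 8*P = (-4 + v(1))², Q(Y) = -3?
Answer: -117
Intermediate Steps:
v(f) = 10 (v(f) = 7 - 1*(-3) = 7 + 3 = 10)
P = 9/2 (P = (-4 + 10)²/8 = (⅛)*6² = (⅛)*36 = 9/2 ≈ 4.5000)
J = -26 (J = -24 - 2 = -26)
J*P = -26*9/2 = -117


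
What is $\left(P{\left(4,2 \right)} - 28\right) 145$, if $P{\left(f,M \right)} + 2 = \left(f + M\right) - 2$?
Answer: $-3770$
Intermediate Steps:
$P{\left(f,M \right)} = -4 + M + f$ ($P{\left(f,M \right)} = -2 - \left(2 - M - f\right) = -2 + \left(-2 + M + f\right) = -4 + M + f$)
$\left(P{\left(4,2 \right)} - 28\right) 145 = \left(\left(-4 + 2 + 4\right) - 28\right) 145 = \left(2 - 28\right) 145 = \left(-26\right) 145 = -3770$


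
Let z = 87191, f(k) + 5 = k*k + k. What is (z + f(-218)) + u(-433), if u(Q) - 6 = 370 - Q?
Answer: 135301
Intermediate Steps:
f(k) = -5 + k + k² (f(k) = -5 + (k*k + k) = -5 + (k² + k) = -5 + (k + k²) = -5 + k + k²)
u(Q) = 376 - Q (u(Q) = 6 + (370 - Q) = 376 - Q)
(z + f(-218)) + u(-433) = (87191 + (-5 - 218 + (-218)²)) + (376 - 1*(-433)) = (87191 + (-5 - 218 + 47524)) + (376 + 433) = (87191 + 47301) + 809 = 134492 + 809 = 135301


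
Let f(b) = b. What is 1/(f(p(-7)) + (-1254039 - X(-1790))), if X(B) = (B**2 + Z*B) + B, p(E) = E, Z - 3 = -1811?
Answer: -1/7692676 ≈ -1.2999e-7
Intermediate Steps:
Z = -1808 (Z = 3 - 1811 = -1808)
X(B) = B**2 - 1807*B (X(B) = (B**2 - 1808*B) + B = B**2 - 1807*B)
1/(f(p(-7)) + (-1254039 - X(-1790))) = 1/(-7 + (-1254039 - (-1790)*(-1807 - 1790))) = 1/(-7 + (-1254039 - (-1790)*(-3597))) = 1/(-7 + (-1254039 - 1*6438630)) = 1/(-7 + (-1254039 - 6438630)) = 1/(-7 - 7692669) = 1/(-7692676) = -1/7692676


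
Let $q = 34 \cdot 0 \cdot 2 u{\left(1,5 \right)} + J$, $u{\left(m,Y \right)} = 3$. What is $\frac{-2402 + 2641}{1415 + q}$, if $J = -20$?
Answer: $\frac{239}{1395} \approx 0.17133$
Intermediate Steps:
$q = -20$ ($q = 34 \cdot 0 \cdot 2 \cdot 3 - 20 = 34 \cdot 0 \cdot 3 - 20 = 34 \cdot 0 - 20 = 0 - 20 = -20$)
$\frac{-2402 + 2641}{1415 + q} = \frac{-2402 + 2641}{1415 - 20} = \frac{239}{1395}$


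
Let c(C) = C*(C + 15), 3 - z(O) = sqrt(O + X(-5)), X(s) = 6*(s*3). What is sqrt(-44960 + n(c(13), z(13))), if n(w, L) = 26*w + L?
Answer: sqrt(-35493 - I*sqrt(77)) ≈ 0.023 - 188.4*I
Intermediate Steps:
X(s) = 18*s (X(s) = 6*(3*s) = 18*s)
z(O) = 3 - sqrt(-90 + O) (z(O) = 3 - sqrt(O + 18*(-5)) = 3 - sqrt(O - 90) = 3 - sqrt(-90 + O))
c(C) = C*(15 + C)
n(w, L) = L + 26*w
sqrt(-44960 + n(c(13), z(13))) = sqrt(-44960 + ((3 - sqrt(-90 + 13)) + 26*(13*(15 + 13)))) = sqrt(-44960 + ((3 - sqrt(-77)) + 26*(13*28))) = sqrt(-44960 + ((3 - I*sqrt(77)) + 26*364)) = sqrt(-44960 + ((3 - I*sqrt(77)) + 9464)) = sqrt(-44960 + (9467 - I*sqrt(77))) = sqrt(-35493 - I*sqrt(77))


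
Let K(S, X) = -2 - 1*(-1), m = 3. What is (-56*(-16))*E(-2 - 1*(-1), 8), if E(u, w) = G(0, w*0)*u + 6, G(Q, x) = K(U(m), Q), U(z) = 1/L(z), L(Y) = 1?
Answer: 6272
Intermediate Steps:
U(z) = 1 (U(z) = 1/1 = 1)
K(S, X) = -1 (K(S, X) = -2 + 1 = -1)
G(Q, x) = -1
E(u, w) = 6 - u (E(u, w) = -u + 6 = 6 - u)
(-56*(-16))*E(-2 - 1*(-1), 8) = (-56*(-16))*(6 - (-2 - 1*(-1))) = 896*(6 - (-2 + 1)) = 896*(6 - 1*(-1)) = 896*(6 + 1) = 896*7 = 6272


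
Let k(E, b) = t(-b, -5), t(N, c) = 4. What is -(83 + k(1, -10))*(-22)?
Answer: 1914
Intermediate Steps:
k(E, b) = 4
-(83 + k(1, -10))*(-22) = -(83 + 4)*(-22) = -87*(-22) = -1*(-1914) = 1914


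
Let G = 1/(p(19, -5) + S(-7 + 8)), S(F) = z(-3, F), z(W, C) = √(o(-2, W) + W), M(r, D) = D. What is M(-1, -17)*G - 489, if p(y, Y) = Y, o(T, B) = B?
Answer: -15074/31 + 17*I*√6/31 ≈ -486.26 + 1.3433*I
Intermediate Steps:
z(W, C) = √2*√W (z(W, C) = √(W + W) = √(2*W) = √2*√W)
S(F) = I*√6 (S(F) = √2*√(-3) = √2*(I*√3) = I*√6)
G = 1/(-5 + I*√6) ≈ -0.16129 - 0.079016*I
M(-1, -17)*G - 489 = -17*(-5/31 - I*√6/31) - 489 = (85/31 + 17*I*√6/31) - 489 = -15074/31 + 17*I*√6/31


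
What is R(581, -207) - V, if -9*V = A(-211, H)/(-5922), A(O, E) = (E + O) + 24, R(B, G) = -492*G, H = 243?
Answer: 387720104/3807 ≈ 1.0184e+5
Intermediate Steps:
A(O, E) = 24 + E + O
V = 4/3807 (V = -(24 + 243 - 211)/(9*(-5922)) = -56*(-1)/(9*5922) = -⅑*(-4/423) = 4/3807 ≈ 0.0010507)
R(581, -207) - V = -492*(-207) - 1*4/3807 = 101844 - 4/3807 = 387720104/3807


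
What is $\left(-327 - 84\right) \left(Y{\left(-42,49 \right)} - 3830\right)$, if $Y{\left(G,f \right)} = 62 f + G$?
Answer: $342774$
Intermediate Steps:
$Y{\left(G,f \right)} = G + 62 f$
$\left(-327 - 84\right) \left(Y{\left(-42,49 \right)} - 3830\right) = \left(-327 - 84\right) \left(\left(-42 + 62 \cdot 49\right) - 3830\right) = - 411 \left(\left(-42 + 3038\right) - 3830\right) = - 411 \left(2996 - 3830\right) = \left(-411\right) \left(-834\right) = 342774$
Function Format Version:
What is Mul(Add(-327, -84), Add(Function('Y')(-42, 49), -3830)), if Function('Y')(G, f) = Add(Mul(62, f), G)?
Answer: 342774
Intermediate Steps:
Function('Y')(G, f) = Add(G, Mul(62, f))
Mul(Add(-327, -84), Add(Function('Y')(-42, 49), -3830)) = Mul(Add(-327, -84), Add(Add(-42, Mul(62, 49)), -3830)) = Mul(-411, Add(Add(-42, 3038), -3830)) = Mul(-411, Add(2996, -3830)) = Mul(-411, -834) = 342774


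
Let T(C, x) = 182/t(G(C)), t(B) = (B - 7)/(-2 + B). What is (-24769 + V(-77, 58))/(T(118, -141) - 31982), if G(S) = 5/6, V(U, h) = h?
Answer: 304769/394020 ≈ 0.77349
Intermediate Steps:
G(S) = 5/6 (G(S) = 5*(1/6) = 5/6)
t(B) = (-7 + B)/(-2 + B)
T(C, x) = 1274/37 (T(C, x) = 182/(((-7 + 5/6)/(-2 + 5/6))) = 182/((-37/6/(-7/6))) = 182/((-6/7*(-37/6))) = 182/(37/7) = 182*(7/37) = 1274/37)
(-24769 + V(-77, 58))/(T(118, -141) - 31982) = (-24769 + 58)/(1274/37 - 31982) = -24711/(-1182060/37) = -24711*(-37/1182060) = 304769/394020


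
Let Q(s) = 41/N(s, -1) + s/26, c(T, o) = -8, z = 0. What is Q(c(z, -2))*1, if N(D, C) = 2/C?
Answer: -541/26 ≈ -20.808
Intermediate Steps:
Q(s) = -41/2 + s/26 (Q(s) = 41/((2/(-1))) + s/26 = 41/((2*(-1))) + s*(1/26) = 41/(-2) + s/26 = 41*(-1/2) + s/26 = -41/2 + s/26)
Q(c(z, -2))*1 = (-41/2 + (1/26)*(-8))*1 = (-41/2 - 4/13)*1 = -541/26*1 = -541/26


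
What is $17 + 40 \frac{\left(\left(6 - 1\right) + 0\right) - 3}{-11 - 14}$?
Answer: $\frac{69}{5} \approx 13.8$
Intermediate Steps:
$17 + 40 \frac{\left(\left(6 - 1\right) + 0\right) - 3}{-11 - 14} = 17 + 40 \frac{\left(5 + 0\right) - 3}{-25} = 17 + 40 \left(5 - 3\right) \left(- \frac{1}{25}\right) = 17 + 40 \cdot 2 \left(- \frac{1}{25}\right) = 17 + 40 \left(- \frac{2}{25}\right) = 17 - \frac{16}{5} = \frac{69}{5}$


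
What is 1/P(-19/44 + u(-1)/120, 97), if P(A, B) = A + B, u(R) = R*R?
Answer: 1320/127481 ≈ 0.010354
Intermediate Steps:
u(R) = R²
1/P(-19/44 + u(-1)/120, 97) = 1/((-19/44 + (-1)²/120) + 97) = 1/((-19*1/44 + 1*(1/120)) + 97) = 1/((-19/44 + 1/120) + 97) = 1/(-559/1320 + 97) = 1/(127481/1320) = 1320/127481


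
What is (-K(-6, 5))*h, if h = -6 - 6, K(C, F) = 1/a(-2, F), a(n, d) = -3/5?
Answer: -20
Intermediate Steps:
a(n, d) = -⅗ (a(n, d) = -3*⅕ = -⅗)
K(C, F) = -5/3 (K(C, F) = 1/(-⅗) = -5/3)
h = -12
(-K(-6, 5))*h = -1*(-5/3)*(-12) = (5/3)*(-12) = -20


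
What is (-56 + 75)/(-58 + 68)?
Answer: 19/10 ≈ 1.9000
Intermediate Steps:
(-56 + 75)/(-58 + 68) = 19/10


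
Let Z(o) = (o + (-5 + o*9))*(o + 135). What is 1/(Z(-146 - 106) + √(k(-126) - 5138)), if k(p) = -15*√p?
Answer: 1/(295425 + √(-5138 - 45*I*√14)) ≈ 3.3849e-6 + 8.22e-10*I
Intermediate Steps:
Z(o) = (-5 + 10*o)*(135 + o) (Z(o) = (o + (-5 + 9*o))*(135 + o) = (-5 + 10*o)*(135 + o))
1/(Z(-146 - 106) + √(k(-126) - 5138)) = 1/((-675 + 10*(-146 - 106)² + 1345*(-146 - 106)) + √(-45*I*√14 - 5138)) = 1/((-675 + 10*(-252)² + 1345*(-252)) + √(-45*I*√14 - 5138)) = 1/((-675 + 10*63504 - 338940) + √(-45*I*√14 - 5138)) = 1/((-675 + 635040 - 338940) + √(-5138 - 45*I*√14)) = 1/(295425 + √(-5138 - 45*I*√14))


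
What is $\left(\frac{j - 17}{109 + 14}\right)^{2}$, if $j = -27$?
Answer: $\frac{1936}{15129} \approx 0.12797$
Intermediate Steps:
$\left(\frac{j - 17}{109 + 14}\right)^{2} = \left(\frac{-27 - 17}{109 + 14}\right)^{2} = \left(- \frac{44}{123}\right)^{2} = \frac{1936}{15129}$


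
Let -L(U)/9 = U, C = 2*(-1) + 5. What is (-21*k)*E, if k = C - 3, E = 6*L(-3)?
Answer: 0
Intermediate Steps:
C = 3 (C = -2 + 5 = 3)
L(U) = -9*U
E = 162 (E = 6*(-9*(-3)) = 6*27 = 162)
k = 0 (k = 3 - 3 = 0)
(-21*k)*E = -21*0*162 = 0*162 = 0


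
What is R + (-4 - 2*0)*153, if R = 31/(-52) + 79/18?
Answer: -284641/468 ≈ -608.21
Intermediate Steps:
R = 1775/468 (R = 31*(-1/52) + 79*(1/18) = -31/52 + 79/18 = 1775/468 ≈ 3.7927)
R + (-4 - 2*0)*153 = 1775/468 + (-4 - 2*0)*153 = 1775/468 + (-4 + 0)*153 = 1775/468 - 4*153 = 1775/468 - 612 = -284641/468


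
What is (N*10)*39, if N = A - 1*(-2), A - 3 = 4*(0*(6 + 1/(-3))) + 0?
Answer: 1950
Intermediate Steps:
A = 3 (A = 3 + (4*(0*(6 + 1/(-3))) + 0) = 3 + (4*(0*(6 - ⅓)) + 0) = 3 + (4*(0*(17/3)) + 0) = 3 + (4*0 + 0) = 3 + (0 + 0) = 3 + 0 = 3)
N = 5 (N = 3 - 1*(-2) = 3 + 2 = 5)
(N*10)*39 = (5*10)*39 = 50*39 = 1950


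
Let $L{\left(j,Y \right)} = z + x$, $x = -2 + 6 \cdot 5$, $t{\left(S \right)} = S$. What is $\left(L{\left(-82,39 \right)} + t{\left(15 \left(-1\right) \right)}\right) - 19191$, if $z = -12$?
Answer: $-19190$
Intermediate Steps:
$x = 28$ ($x = -2 + 30 = 28$)
$L{\left(j,Y \right)} = 16$ ($L{\left(j,Y \right)} = -12 + 28 = 16$)
$\left(L{\left(-82,39 \right)} + t{\left(15 \left(-1\right) \right)}\right) - 19191 = \left(16 + 15 \left(-1\right)\right) - 19191 = \left(16 - 15\right) - 19191 = 1 - 19191 = -19190$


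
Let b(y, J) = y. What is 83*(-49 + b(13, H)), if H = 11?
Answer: -2988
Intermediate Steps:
83*(-49 + b(13, H)) = 83*(-49 + 13) = 83*(-36) = -2988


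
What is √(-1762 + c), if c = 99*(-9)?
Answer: I*√2653 ≈ 51.507*I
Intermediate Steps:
c = -891
√(-1762 + c) = √(-1762 - 891) = √(-2653) = I*√2653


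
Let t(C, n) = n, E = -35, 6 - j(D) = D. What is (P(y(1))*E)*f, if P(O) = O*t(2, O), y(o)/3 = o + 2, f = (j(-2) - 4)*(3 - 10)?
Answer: 79380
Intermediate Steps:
j(D) = 6 - D
f = -28 (f = ((6 - 1*(-2)) - 4)*(3 - 10) = ((6 + 2) - 4)*(-7) = (8 - 4)*(-7) = 4*(-7) = -28)
y(o) = 6 + 3*o (y(o) = 3*(o + 2) = 3*(2 + o) = 6 + 3*o)
P(O) = O² (P(O) = O*O = O²)
(P(y(1))*E)*f = ((6 + 3*1)²*(-35))*(-28) = ((6 + 3)²*(-35))*(-28) = (9²*(-35))*(-28) = (81*(-35))*(-28) = -2835*(-28) = 79380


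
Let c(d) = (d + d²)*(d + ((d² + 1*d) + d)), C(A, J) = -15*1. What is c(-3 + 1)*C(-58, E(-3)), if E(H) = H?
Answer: 60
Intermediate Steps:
C(A, J) = -15
c(d) = (d + d²)*(d² + 3*d) (c(d) = (d + d²)*(d + ((d² + d) + d)) = (d + d²)*(d + ((d + d²) + d)) = (d + d²)*(d + (d² + 2*d)) = (d + d²)*(d² + 3*d))
c(-3 + 1)*C(-58, E(-3)) = ((-3 + 1)²*(3 + (-3 + 1)² + 4*(-3 + 1)))*(-15) = ((-2)²*(3 + (-2)² + 4*(-2)))*(-15) = (4*(3 + 4 - 8))*(-15) = (4*(-1))*(-15) = -4*(-15) = 60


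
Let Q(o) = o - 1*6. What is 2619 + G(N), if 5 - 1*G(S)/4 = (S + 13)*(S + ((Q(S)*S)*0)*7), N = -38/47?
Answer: 5916647/2209 ≈ 2678.4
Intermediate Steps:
Q(o) = -6 + o (Q(o) = o - 6 = -6 + o)
N = -38/47 (N = -38*1/47 = -38/47 ≈ -0.80851)
G(S) = 20 - 4*S*(13 + S) (G(S) = 20 - 4*(S + 13)*(S + (((-6 + S)*S)*0)*7) = 20 - 4*(13 + S)*(S + ((S*(-6 + S))*0)*7) = 20 - 4*(13 + S)*(S + 0*7) = 20 - 4*(13 + S)*(S + 0) = 20 - 4*(13 + S)*S = 20 - 4*S*(13 + S))
2619 + G(N) = 2619 + (20 - 52*(-38/47) - 4*(-38/47)²) = 2619 + (20 + 1976/47 - 4*1444/2209) = 2619 + (20 + 1976/47 - 5776/2209) = 2619 + 131276/2209 = 5916647/2209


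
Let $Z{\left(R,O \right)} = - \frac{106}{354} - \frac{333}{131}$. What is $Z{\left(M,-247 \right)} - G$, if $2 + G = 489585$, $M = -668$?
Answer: $- \frac{11352026905}{23187} \approx -4.8959 \cdot 10^{5}$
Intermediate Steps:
$Z{\left(R,O \right)} = - \frac{65884}{23187}$ ($Z{\left(R,O \right)} = \left(-106\right) \frac{1}{354} - \frac{333}{131} = - \frac{53}{177} - \frac{333}{131} = - \frac{65884}{23187}$)
$G = 489583$ ($G = -2 + 489585 = 489583$)
$Z{\left(M,-247 \right)} - G = - \frac{65884}{23187} - 489583 = - \frac{11352026905}{23187}$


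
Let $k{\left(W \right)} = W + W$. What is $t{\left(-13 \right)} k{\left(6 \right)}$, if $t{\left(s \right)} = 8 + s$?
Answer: $-60$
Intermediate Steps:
$k{\left(W \right)} = 2 W$
$t{\left(-13 \right)} k{\left(6 \right)} = \left(8 - 13\right) 2 \cdot 6 = \left(-5\right) 12 = -60$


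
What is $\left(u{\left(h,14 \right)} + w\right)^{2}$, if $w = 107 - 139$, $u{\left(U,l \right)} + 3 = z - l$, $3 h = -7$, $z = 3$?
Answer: $2116$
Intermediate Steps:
$h = - \frac{7}{3}$ ($h = \frac{1}{3} \left(-7\right) = - \frac{7}{3} \approx -2.3333$)
$u{\left(U,l \right)} = - l$ ($u{\left(U,l \right)} = -3 - \left(-3 + l\right) = - l$)
$w = -32$ ($w = 107 - 139 = -32$)
$\left(u{\left(h,14 \right)} + w\right)^{2} = \left(\left(-1\right) 14 - 32\right)^{2} = \left(-14 - 32\right)^{2} = \left(-46\right)^{2} = 2116$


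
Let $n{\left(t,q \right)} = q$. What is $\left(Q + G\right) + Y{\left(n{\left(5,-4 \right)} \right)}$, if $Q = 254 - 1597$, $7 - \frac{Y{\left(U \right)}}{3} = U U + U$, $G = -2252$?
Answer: $-3610$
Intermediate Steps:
$Y{\left(U \right)} = 21 - 3 U - 3 U^{2}$ ($Y{\left(U \right)} = 21 - 3 \left(U U + U\right) = 21 - 3 \left(U^{2} + U\right) = 21 - 3 \left(U + U^{2}\right) = 21 - \left(3 U + 3 U^{2}\right) = 21 - 3 U - 3 U^{2}$)
$Q = -1343$
$\left(Q + G\right) + Y{\left(n{\left(5,-4 \right)} \right)} = \left(-1343 - 2252\right) - \left(-33 + 48\right) = -3595 + \left(21 + 12 - 48\right) = -3595 - 15 = -3610$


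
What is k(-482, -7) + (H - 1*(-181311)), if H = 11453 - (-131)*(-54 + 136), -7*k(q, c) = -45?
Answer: 1424587/7 ≈ 2.0351e+5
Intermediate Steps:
k(q, c) = 45/7 (k(q, c) = -⅐*(-45) = 45/7)
H = 22195 (H = 11453 - (-131)*82 = 11453 - 1*(-10742) = 11453 + 10742 = 22195)
k(-482, -7) + (H - 1*(-181311)) = 45/7 + (22195 - 1*(-181311)) = 45/7 + (22195 + 181311) = 45/7 + 203506 = 1424587/7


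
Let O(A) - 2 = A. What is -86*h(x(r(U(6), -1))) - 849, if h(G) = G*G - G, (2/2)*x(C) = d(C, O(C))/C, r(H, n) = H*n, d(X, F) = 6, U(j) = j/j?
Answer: -4461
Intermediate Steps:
U(j) = 1
O(A) = 2 + A
x(C) = 6/C
h(G) = G**2 - G
-86*h(x(r(U(6), -1))) - 849 = -86*6/((1*(-1)))*(-1 + 6/((1*(-1)))) - 849 = -86*6/(-1)*(-1 + 6/(-1)) - 849 = -86*6*(-1)*(-1 + 6*(-1)) - 849 = -(-516)*(-1 - 6) - 849 = -(-516)*(-7) - 849 = -86*42 - 849 = -3612 - 849 = -4461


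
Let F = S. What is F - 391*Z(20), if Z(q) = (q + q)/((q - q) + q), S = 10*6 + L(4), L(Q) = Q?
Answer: -718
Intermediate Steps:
S = 64 (S = 10*6 + 4 = 60 + 4 = 64)
F = 64
Z(q) = 2 (Z(q) = (2*q)/(0 + q) = (2*q)/q = 2)
F - 391*Z(20) = 64 - 391*2 = 64 - 782 = -718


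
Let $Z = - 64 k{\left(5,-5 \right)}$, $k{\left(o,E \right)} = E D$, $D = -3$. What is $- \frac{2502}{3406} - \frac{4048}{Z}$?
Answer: $\frac{355799}{102180} \approx 3.4821$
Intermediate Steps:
$k{\left(o,E \right)} = - 3 E$ ($k{\left(o,E \right)} = E \left(-3\right) = - 3 E$)
$Z = -960$ ($Z = - 64 \left(\left(-3\right) \left(-5\right)\right) = \left(-64\right) 15 = -960$)
$- \frac{2502}{3406} - \frac{4048}{Z} = - \frac{2502}{3406} - \frac{4048}{-960} = \left(-2502\right) \frac{1}{3406} - - \frac{253}{60} = - \frac{1251}{1703} + \frac{253}{60} = \frac{355799}{102180}$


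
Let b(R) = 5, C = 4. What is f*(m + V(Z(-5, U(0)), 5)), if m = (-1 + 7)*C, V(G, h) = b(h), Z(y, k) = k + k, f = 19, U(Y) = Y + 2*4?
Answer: 551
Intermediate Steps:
U(Y) = 8 + Y (U(Y) = Y + 8 = 8 + Y)
Z(y, k) = 2*k
V(G, h) = 5
m = 24 (m = (-1 + 7)*4 = 6*4 = 24)
f*(m + V(Z(-5, U(0)), 5)) = 19*(24 + 5) = 19*29 = 551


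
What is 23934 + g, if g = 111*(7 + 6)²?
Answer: 42693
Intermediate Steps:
g = 18759 (g = 111*13² = 111*169 = 18759)
23934 + g = 23934 + 18759 = 42693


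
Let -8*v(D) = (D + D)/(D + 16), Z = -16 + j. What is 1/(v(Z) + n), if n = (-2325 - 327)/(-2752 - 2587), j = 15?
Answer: 320340/164459 ≈ 1.9478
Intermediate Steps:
Z = -1 (Z = -16 + 15 = -1)
v(D) = -D/(4*(16 + D)) (v(D) = -(D + D)/(8*(D + 16)) = -2*D/(8*(16 + D)) = -D/(4*(16 + D)))
n = 2652/5339 (n = -2652/(-5339) = -2652*(-1/5339) = 2652/5339 ≈ 0.49672)
1/(v(Z) + n) = 1/(-1*(-1)/(64 + 4*(-1)) + 2652/5339) = 1/(-1*(-1)/(64 - 4) + 2652/5339) = 1/(-1*(-1)/60 + 2652/5339) = 1/(-1*(-1)*1/60 + 2652/5339) = 1/(1/60 + 2652/5339) = 1/(164459/320340) = 320340/164459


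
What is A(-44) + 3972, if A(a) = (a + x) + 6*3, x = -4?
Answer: 3942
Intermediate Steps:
A(a) = 14 + a (A(a) = (a - 4) + 6*3 = (-4 + a) + 18 = 14 + a)
A(-44) + 3972 = (14 - 44) + 3972 = -30 + 3972 = 3942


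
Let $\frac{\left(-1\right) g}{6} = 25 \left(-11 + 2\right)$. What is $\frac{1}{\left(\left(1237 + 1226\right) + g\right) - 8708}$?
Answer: $- \frac{1}{4895} \approx -0.00020429$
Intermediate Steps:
$g = 1350$ ($g = - 6 \cdot 25 \left(-11 + 2\right) = - 6 \cdot 25 \left(-9\right) = \left(-6\right) \left(-225\right) = 1350$)
$\frac{1}{\left(\left(1237 + 1226\right) + g\right) - 8708} = \frac{1}{\left(\left(1237 + 1226\right) + 1350\right) - 8708} = \frac{1}{\left(2463 + 1350\right) - 8708} = \frac{1}{3813 - 8708} = \frac{1}{-4895} = - \frac{1}{4895}$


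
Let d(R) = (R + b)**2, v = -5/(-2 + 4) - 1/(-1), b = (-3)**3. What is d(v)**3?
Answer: 34296447249/64 ≈ 5.3588e+8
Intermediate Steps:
b = -27
v = -3/2 (v = -5/2 - 1*(-1) = -5*1/2 + 1 = -5/2 + 1 = -3/2 ≈ -1.5000)
d(R) = (-27 + R)**2 (d(R) = (R - 27)**2 = (-27 + R)**2)
d(v)**3 = ((-27 - 3/2)**2)**3 = ((-57/2)**2)**3 = (3249/4)**3 = 34296447249/64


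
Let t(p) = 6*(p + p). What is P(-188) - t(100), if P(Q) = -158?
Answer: -1358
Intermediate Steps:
t(p) = 12*p (t(p) = 6*(2*p) = 12*p)
P(-188) - t(100) = -158 - 12*100 = -158 - 1*1200 = -158 - 1200 = -1358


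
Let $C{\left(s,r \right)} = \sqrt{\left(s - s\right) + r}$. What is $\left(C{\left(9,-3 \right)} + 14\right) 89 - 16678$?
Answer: $-15432 + 89 i \sqrt{3} \approx -15432.0 + 154.15 i$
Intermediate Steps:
$C{\left(s,r \right)} = \sqrt{r}$ ($C{\left(s,r \right)} = \sqrt{0 + r} = \sqrt{r}$)
$\left(C{\left(9,-3 \right)} + 14\right) 89 - 16678 = \left(\sqrt{-3} + 14\right) 89 - 16678 = \left(i \sqrt{3} + 14\right) 89 - 16678 = \left(14 + i \sqrt{3}\right) 89 - 16678 = \left(1246 + 89 i \sqrt{3}\right) - 16678 = -15432 + 89 i \sqrt{3}$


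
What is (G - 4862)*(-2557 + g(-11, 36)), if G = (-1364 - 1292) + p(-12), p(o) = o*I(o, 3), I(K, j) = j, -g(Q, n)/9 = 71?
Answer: 24142584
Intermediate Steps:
g(Q, n) = -639 (g(Q, n) = -9*71 = -639)
p(o) = 3*o (p(o) = o*3 = 3*o)
G = -2692 (G = (-1364 - 1292) + 3*(-12) = -2656 - 36 = -2692)
(G - 4862)*(-2557 + g(-11, 36)) = (-2692 - 4862)*(-2557 - 639) = -7554*(-3196) = 24142584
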